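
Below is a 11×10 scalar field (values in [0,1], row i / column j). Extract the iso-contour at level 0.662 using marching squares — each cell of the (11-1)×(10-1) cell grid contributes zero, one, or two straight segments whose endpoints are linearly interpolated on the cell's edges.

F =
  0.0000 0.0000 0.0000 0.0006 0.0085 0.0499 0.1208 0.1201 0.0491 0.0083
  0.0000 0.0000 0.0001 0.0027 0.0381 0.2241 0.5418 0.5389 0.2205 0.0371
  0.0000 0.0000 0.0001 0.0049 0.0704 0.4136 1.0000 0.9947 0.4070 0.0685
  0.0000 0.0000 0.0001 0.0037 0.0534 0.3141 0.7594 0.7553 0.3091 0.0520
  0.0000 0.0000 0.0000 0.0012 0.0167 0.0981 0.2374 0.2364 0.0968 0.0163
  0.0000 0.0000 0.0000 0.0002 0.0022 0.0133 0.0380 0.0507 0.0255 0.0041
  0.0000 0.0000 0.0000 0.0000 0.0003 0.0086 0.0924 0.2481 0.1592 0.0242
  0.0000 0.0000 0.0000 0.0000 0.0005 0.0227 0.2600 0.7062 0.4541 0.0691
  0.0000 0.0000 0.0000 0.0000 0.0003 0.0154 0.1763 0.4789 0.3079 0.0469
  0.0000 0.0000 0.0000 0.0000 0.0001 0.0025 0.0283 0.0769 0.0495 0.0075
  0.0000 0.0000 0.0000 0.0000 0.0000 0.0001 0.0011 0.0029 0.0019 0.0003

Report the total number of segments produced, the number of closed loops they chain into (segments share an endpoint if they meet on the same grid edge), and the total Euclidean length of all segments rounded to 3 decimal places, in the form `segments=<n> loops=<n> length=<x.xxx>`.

cell (1,5): code 0100 → (1.262,6.000)–(2.000,5.424)
cell (1,6): code 1100 → (1.270,7.000)–(1.262,6.000)
cell (1,7): code 1000 → (2.000,7.566)–(1.270,7.000)
cell (2,5): code 0110 → (2.000,5.424)–(3.000,5.781)
cell (2,7): code 1001 → (3.000,7.209)–(2.000,7.566)
cell (3,5): code 0010 → (3.000,5.781)–(3.187,6.000)
cell (3,6): code 0011 → (3.187,6.000)–(3.180,7.000)
cell (3,7): code 0001 → (3.180,7.000)–(3.000,7.209)
cell (6,6): code 0100 → (6.904,7.000)–(7.000,6.901)
cell (6,7): code 1000 → (7.000,7.175)–(6.904,7.000)
cell (7,6): code 0010 → (7.000,6.901)–(7.194,7.000)
cell (7,7): code 0001 → (7.194,7.000)–(7.000,7.175)
total: 12 segments, chained into 2 closed loop(s), length Σ = 7.365534

segments=12 loops=2 length=7.366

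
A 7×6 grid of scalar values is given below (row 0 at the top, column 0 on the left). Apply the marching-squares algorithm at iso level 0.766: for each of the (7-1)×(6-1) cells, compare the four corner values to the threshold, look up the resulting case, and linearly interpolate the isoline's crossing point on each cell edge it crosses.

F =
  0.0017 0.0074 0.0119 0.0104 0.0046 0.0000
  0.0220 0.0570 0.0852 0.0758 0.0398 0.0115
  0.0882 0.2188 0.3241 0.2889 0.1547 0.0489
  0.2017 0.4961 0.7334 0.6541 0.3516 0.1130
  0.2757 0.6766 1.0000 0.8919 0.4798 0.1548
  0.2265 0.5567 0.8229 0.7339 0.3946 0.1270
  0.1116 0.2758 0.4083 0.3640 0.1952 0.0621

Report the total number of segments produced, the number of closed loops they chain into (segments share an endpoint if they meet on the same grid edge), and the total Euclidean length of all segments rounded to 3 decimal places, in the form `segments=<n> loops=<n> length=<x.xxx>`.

cell (3,1): code 0100 → (3.122,2.000)–(4.000,1.276)
cell (3,2): code 1100 → (3.471,3.000)–(3.122,2.000)
cell (3,3): code 1000 → (4.000,3.306)–(3.471,3.000)
cell (4,1): code 0110 → (4.000,1.276)–(5.000,1.786)
cell (4,2): code 1011 → (5.000,2.639)–(4.797,3.000)
cell (4,3): code 0001 → (4.797,3.000)–(4.000,3.306)
cell (5,1): code 0010 → (5.000,1.786)–(5.137,2.000)
cell (5,2): code 0001 → (5.137,2.000)–(5.000,2.639)
total: 8 segments, chained into 1 closed loop(s), length Σ = 6.105402

segments=8 loops=1 length=6.105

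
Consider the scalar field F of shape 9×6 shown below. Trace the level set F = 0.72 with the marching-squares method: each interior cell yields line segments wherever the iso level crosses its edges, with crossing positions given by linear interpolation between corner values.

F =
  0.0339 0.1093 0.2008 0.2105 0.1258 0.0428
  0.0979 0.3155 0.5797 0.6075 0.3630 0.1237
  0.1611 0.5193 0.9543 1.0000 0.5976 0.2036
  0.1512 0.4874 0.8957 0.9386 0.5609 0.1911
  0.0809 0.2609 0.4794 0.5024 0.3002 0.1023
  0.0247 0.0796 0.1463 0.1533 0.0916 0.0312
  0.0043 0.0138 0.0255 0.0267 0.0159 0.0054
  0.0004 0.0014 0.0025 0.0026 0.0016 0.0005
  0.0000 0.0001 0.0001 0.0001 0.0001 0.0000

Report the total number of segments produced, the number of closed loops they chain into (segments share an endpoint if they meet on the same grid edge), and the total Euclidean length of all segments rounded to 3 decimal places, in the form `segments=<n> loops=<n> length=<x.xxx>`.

cell (1,1): code 0100 → (1.375,2.000)–(2.000,1.461)
cell (1,2): code 1100 → (1.287,3.000)–(1.375,2.000)
cell (1,3): code 1000 → (2.000,3.696)–(1.287,3.000)
cell (2,1): code 0110 → (2.000,1.461)–(3.000,1.570)
cell (2,3): code 1001 → (3.000,3.579)–(2.000,3.696)
cell (3,1): code 0010 → (3.000,1.570)–(3.422,2.000)
cell (3,2): code 0011 → (3.422,2.000)–(3.501,3.000)
cell (3,3): code 0001 → (3.501,3.000)–(3.000,3.579)
total: 8 segments, chained into 1 closed loop(s), length Σ = 7.209940

segments=8 loops=1 length=7.210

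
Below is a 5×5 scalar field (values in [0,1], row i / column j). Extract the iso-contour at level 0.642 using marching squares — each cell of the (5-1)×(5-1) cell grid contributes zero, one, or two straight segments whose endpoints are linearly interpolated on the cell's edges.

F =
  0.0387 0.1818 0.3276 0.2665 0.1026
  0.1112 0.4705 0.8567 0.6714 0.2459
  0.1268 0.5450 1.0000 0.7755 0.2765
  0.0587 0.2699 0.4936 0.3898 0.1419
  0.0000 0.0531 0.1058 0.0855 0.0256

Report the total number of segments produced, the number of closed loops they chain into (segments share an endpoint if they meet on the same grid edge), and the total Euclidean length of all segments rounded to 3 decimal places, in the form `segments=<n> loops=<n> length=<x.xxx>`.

segments=8 loops=1 length=6.447

cell (0,1): code 0100 → (0.594,2.000)–(1.000,1.444)
cell (0,2): code 1100 → (0.927,3.000)–(0.594,2.000)
cell (0,3): code 1000 → (1.000,3.069)–(0.927,3.000)
cell (1,1): code 0110 → (1.000,1.444)–(2.000,1.213)
cell (1,3): code 1001 → (2.000,3.268)–(1.000,3.069)
cell (2,1): code 0010 → (2.000,1.213)–(2.707,2.000)
cell (2,2): code 0011 → (2.707,2.000)–(2.346,3.000)
cell (2,3): code 0001 → (2.346,3.000)–(2.000,3.268)
total: 8 segments, chained into 1 closed loop(s), length Σ = 6.446685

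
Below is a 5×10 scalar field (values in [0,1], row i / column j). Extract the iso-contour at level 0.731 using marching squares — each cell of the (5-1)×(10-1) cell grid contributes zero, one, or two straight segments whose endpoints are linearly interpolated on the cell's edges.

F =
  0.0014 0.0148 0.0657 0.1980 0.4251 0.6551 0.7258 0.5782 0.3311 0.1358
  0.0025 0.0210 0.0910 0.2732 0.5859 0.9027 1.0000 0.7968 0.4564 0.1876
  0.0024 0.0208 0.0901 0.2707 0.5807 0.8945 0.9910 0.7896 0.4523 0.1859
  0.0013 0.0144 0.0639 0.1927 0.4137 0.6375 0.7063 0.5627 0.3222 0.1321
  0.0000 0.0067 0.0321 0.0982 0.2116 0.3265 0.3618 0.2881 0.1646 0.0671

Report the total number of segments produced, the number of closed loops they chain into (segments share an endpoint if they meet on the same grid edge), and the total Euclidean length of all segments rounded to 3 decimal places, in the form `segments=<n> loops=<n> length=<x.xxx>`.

cell (0,4): code 0100 → (0.307,5.000)–(1.000,4.458)
cell (0,5): code 1100 → (0.019,6.000)–(0.307,5.000)
cell (0,6): code 1100 → (0.699,7.000)–(0.019,6.000)
cell (0,7): code 1000 → (1.000,7.193)–(0.699,7.000)
cell (1,4): code 0110 → (1.000,4.458)–(2.000,4.479)
cell (1,7): code 1001 → (2.000,7.174)–(1.000,7.193)
cell (2,4): code 0010 → (2.000,4.479)–(2.636,5.000)
cell (2,5): code 0011 → (2.636,5.000)–(2.913,6.000)
cell (2,6): code 0011 → (2.913,6.000)–(2.258,7.000)
cell (2,7): code 0001 → (2.258,7.000)–(2.000,7.174)
total: 10 segments, chained into 1 closed loop(s), length Σ = 8.854769

segments=10 loops=1 length=8.855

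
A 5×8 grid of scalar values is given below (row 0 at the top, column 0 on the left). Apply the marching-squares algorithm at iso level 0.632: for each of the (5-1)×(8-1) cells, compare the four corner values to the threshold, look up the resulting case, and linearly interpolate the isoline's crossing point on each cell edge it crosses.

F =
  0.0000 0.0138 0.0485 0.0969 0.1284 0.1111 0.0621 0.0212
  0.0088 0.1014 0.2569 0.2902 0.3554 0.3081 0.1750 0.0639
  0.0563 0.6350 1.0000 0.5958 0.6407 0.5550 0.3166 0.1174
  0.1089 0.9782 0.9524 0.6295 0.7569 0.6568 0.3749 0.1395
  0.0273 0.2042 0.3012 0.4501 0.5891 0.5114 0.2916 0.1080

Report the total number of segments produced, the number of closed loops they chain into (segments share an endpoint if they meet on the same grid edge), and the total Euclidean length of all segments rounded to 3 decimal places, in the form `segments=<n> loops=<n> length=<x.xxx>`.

segments=16 loops=2 length=12.526

cell (1,0): code 0100 → (1.994,1.000)–(2.000,0.995)
cell (1,1): code 1100 → (1.505,2.000)–(1.994,1.000)
cell (1,2): code 1000 → (2.000,2.910)–(1.505,2.000)
cell (1,3): code 0100 → (1.970,4.000)–(2.000,3.806)
cell (1,4): code 1000 → (2.000,4.102)–(1.970,4.000)
cell (2,0): code 0110 → (2.000,0.995)–(3.000,0.602)
cell (2,2): code 1001 → (3.000,2.992)–(2.000,2.910)
cell (2,3): code 0110 → (2.000,3.806)–(3.000,3.020)
cell (2,4): code 1101 → (2.756,5.000)–(2.000,4.102)
cell (2,5): code 1000 → (3.000,5.088)–(2.756,5.000)
cell (3,0): code 0010 → (3.000,0.602)–(3.447,1.000)
cell (3,1): code 0011 → (3.447,1.000)–(3.492,2.000)
cell (3,2): code 0001 → (3.492,2.000)–(3.000,2.992)
cell (3,3): code 0010 → (3.000,3.020)–(3.744,4.000)
cell (3,4): code 0011 → (3.744,4.000)–(3.171,5.000)
cell (3,5): code 0001 → (3.171,5.000)–(3.000,5.088)
total: 16 segments, chained into 2 closed loop(s), length Σ = 12.526431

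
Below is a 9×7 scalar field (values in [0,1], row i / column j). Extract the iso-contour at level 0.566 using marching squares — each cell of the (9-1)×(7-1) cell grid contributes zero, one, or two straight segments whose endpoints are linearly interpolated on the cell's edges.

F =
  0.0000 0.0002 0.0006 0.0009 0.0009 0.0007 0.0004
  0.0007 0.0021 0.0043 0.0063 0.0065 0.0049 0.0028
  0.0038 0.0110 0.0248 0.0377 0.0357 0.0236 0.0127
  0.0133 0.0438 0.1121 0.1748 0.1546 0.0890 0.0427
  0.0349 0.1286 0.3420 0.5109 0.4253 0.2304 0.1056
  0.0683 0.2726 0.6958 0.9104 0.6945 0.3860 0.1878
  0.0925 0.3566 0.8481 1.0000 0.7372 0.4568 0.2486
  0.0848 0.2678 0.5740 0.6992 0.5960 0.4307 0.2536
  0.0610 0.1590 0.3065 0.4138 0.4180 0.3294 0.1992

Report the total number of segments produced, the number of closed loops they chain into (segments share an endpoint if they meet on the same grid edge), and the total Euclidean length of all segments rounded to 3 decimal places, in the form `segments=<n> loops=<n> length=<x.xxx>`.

segments=12 loops=1 length=10.003

cell (4,1): code 0100 → (4.633,2.000)–(5.000,1.693)
cell (4,2): code 1100 → (4.138,3.000)–(4.633,2.000)
cell (4,3): code 1100 → (4.523,4.000)–(4.138,3.000)
cell (4,4): code 1000 → (5.000,4.417)–(4.523,4.000)
cell (5,1): code 0110 → (5.000,1.693)–(6.000,1.426)
cell (5,4): code 1001 → (6.000,4.611)–(5.000,4.417)
cell (6,1): code 0110 → (6.000,1.426)–(7.000,1.974)
cell (6,4): code 1001 → (7.000,4.181)–(6.000,4.611)
cell (7,1): code 0010 → (7.000,1.974)–(7.030,2.000)
cell (7,2): code 0011 → (7.030,2.000)–(7.467,3.000)
cell (7,3): code 0011 → (7.467,3.000)–(7.169,4.000)
cell (7,4): code 0001 → (7.169,4.000)–(7.000,4.181)
total: 12 segments, chained into 1 closed loop(s), length Σ = 10.003339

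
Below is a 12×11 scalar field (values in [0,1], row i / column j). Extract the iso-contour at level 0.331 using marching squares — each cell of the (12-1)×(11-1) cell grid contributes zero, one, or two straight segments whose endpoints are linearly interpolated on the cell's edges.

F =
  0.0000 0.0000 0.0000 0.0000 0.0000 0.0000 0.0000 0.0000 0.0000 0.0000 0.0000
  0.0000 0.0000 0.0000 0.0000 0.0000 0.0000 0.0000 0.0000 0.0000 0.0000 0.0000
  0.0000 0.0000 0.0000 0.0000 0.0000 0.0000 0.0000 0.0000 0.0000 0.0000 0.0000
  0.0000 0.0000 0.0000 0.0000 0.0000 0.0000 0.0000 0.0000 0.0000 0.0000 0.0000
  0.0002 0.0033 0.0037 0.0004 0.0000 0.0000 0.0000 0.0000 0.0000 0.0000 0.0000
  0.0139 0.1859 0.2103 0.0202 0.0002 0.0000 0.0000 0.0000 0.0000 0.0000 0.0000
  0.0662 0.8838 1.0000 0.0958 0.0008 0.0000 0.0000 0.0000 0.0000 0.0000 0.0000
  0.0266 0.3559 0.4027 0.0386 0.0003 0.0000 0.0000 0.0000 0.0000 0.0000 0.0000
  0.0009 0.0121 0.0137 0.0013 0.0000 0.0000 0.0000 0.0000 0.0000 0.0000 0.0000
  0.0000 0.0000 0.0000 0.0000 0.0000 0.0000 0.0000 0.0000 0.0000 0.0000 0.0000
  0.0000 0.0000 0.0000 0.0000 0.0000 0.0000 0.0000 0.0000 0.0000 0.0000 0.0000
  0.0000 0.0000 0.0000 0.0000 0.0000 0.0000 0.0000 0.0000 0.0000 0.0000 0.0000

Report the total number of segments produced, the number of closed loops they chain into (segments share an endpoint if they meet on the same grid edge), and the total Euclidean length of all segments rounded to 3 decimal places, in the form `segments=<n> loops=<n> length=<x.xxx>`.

segments=8 loops=1 length=6.853

cell (5,0): code 0100 → (5.208,1.000)–(6.000,0.324)
cell (5,1): code 1100 → (5.153,2.000)–(5.208,1.000)
cell (5,2): code 1000 → (6.000,2.740)–(5.153,2.000)
cell (6,0): code 0110 → (6.000,0.324)–(7.000,0.924)
cell (6,2): code 1001 → (7.000,2.197)–(6.000,2.740)
cell (7,0): code 0010 → (7.000,0.924)–(7.072,1.000)
cell (7,1): code 0011 → (7.072,1.000)–(7.184,2.000)
cell (7,2): code 0001 → (7.184,2.000)–(7.000,2.197)
total: 8 segments, chained into 1 closed loop(s), length Σ = 6.852718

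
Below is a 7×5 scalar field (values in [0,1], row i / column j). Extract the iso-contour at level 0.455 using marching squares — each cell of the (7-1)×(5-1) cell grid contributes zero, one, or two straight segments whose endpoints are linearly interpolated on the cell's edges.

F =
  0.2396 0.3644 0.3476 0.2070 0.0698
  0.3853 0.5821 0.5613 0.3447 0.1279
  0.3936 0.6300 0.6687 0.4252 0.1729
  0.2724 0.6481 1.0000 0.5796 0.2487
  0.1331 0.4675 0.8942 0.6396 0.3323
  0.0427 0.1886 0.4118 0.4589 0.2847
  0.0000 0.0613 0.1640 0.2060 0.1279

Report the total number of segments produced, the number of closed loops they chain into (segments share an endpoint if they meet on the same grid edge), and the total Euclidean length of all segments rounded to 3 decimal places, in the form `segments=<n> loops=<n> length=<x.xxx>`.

segments=16 loops=1 length=12.496

cell (0,0): code 0100 → (0.416,1.000)–(1.000,0.354)
cell (0,1): code 1100 → (0.503,2.000)–(0.416,1.000)
cell (0,2): code 1000 → (1.000,2.491)–(0.503,2.000)
cell (1,0): code 0110 → (1.000,0.354)–(2.000,0.260)
cell (1,2): code 1001 → (2.000,2.878)–(1.000,2.491)
cell (2,0): code 0110 → (2.000,0.260)–(3.000,0.486)
cell (2,2): code 1101 → (2.193,3.000)–(2.000,2.878)
cell (2,3): code 1000 → (3.000,3.377)–(2.193,3.000)
cell (3,0): code 0110 → (3.000,0.486)–(4.000,0.963)
cell (3,3): code 1001 → (4.000,3.601)–(3.000,3.377)
cell (4,0): code 0010 → (4.000,0.963)–(4.045,1.000)
cell (4,1): code 0011 → (4.045,1.000)–(4.910,2.000)
cell (4,2): code 0111 → (4.910,2.000)–(5.000,2.917)
cell (4,3): code 1001 → (5.000,3.022)–(4.000,3.601)
cell (5,2): code 0010 → (5.000,2.917)–(5.015,3.000)
cell (5,3): code 0001 → (5.015,3.000)–(5.000,3.022)
total: 16 segments, chained into 1 closed loop(s), length Σ = 12.495838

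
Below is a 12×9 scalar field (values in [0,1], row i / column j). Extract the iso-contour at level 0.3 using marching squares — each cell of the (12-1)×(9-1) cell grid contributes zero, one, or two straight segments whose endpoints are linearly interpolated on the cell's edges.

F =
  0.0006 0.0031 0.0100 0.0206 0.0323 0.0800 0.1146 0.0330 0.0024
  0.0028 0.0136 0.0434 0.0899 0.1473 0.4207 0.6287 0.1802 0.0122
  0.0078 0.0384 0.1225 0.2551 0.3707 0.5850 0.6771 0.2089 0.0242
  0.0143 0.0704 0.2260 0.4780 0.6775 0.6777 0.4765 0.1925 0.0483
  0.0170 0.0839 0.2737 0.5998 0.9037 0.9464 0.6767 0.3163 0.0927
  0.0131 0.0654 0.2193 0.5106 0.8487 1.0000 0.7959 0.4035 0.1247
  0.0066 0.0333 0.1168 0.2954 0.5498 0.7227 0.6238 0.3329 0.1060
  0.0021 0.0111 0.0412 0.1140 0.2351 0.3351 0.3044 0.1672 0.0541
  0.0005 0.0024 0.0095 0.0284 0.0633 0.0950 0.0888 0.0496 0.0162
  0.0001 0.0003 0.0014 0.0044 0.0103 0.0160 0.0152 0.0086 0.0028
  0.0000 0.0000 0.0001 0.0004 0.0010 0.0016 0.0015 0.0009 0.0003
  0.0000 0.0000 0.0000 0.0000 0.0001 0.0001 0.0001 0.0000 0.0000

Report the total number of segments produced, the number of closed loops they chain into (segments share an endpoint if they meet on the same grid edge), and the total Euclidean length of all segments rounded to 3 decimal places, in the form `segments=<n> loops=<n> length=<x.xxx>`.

segments=24 loops=1 length=18.998

cell (0,4): code 0100 → (0.646,5.000)–(1.000,4.559)
cell (0,5): code 1100 → (0.361,6.000)–(0.646,5.000)
cell (0,6): code 1000 → (1.000,6.733)–(0.361,6.000)
cell (1,3): code 0100 → (1.684,4.000)–(2.000,3.388)
cell (1,4): code 1110 → (1.000,4.559)–(1.684,4.000)
cell (1,6): code 1001 → (2.000,6.805)–(1.000,6.733)
cell (2,2): code 0100 → (2.201,3.000)–(3.000,2.294)
cell (2,3): code 1110 → (2.000,3.388)–(2.201,3.000)
cell (2,6): code 1001 → (3.000,6.621)–(2.000,6.805)
cell (3,2): code 0110 → (3.000,2.294)–(4.000,2.081)
cell (3,6): code 1101 → (3.868,7.000)–(3.000,6.621)
cell (3,7): code 1000 → (4.000,7.073)–(3.868,7.000)
cell (4,2): code 0110 → (4.000,2.081)–(5.000,2.277)
cell (4,7): code 1001 → (5.000,7.371)–(4.000,7.073)
cell (5,2): code 0010 → (5.000,2.277)–(5.979,3.000)
cell (5,3): code 0111 → (5.979,3.000)–(6.000,3.018)
cell (5,7): code 1001 → (6.000,7.145)–(5.000,7.371)
cell (6,3): code 0010 → (6.000,3.018)–(6.794,4.000)
cell (6,4): code 0111 → (6.794,4.000)–(7.000,4.649)
cell (6,6): code 1011 → (7.000,6.032)–(6.199,7.000)
cell (6,7): code 0001 → (6.199,7.000)–(6.000,7.145)
cell (7,4): code 0010 → (7.000,4.649)–(7.146,5.000)
cell (7,5): code 0011 → (7.146,5.000)–(7.020,6.000)
cell (7,6): code 0001 → (7.020,6.000)–(7.000,6.032)
total: 24 segments, chained into 1 closed loop(s), length Σ = 18.997939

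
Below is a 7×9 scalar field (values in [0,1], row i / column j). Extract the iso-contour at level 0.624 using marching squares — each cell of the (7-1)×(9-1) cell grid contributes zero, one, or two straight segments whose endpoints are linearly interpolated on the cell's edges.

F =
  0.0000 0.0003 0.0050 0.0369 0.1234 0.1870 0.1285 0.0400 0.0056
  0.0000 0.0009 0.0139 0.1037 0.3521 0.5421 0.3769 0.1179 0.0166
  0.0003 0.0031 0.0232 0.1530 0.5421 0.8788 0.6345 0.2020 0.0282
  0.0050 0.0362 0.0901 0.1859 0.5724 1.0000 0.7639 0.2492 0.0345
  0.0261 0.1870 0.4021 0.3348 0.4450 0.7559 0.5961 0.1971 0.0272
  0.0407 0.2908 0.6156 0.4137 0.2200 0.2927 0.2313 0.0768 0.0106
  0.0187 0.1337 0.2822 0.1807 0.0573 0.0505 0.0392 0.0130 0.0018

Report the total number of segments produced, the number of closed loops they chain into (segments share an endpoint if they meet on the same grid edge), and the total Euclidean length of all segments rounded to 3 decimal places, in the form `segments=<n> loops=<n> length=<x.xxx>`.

segments=10 loops=1 length=7.986

cell (1,4): code 0100 → (1.243,5.000)–(2.000,4.243)
cell (1,5): code 1100 → (1.959,6.000)–(1.243,5.000)
cell (1,6): code 1000 → (2.000,6.024)–(1.959,6.000)
cell (2,4): code 0110 → (2.000,4.243)–(3.000,4.121)
cell (2,6): code 1001 → (3.000,6.272)–(2.000,6.024)
cell (3,4): code 0110 → (3.000,4.121)–(4.000,4.576)
cell (3,5): code 1011 → (4.000,5.825)–(3.834,6.000)
cell (3,6): code 0001 → (3.834,6.000)–(3.000,6.272)
cell (4,4): code 0010 → (4.000,4.576)–(4.285,5.000)
cell (4,5): code 0001 → (4.285,5.000)–(4.000,5.825)
total: 10 segments, chained into 1 closed loop(s), length Σ = 7.986019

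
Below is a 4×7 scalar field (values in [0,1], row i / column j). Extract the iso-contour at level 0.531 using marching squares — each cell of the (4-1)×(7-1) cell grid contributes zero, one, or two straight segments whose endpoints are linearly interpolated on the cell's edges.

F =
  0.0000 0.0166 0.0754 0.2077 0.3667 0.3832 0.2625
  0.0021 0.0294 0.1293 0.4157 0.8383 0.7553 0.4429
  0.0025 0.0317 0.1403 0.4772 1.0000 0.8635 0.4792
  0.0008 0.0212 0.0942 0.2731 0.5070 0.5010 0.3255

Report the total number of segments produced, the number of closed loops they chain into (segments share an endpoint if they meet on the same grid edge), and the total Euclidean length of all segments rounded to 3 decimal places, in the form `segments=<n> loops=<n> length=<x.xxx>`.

cell (0,3): code 0100 → (0.348,4.000)–(1.000,3.273)
cell (0,4): code 1100 → (0.397,5.000)–(0.348,4.000)
cell (0,5): code 1000 → (1.000,5.718)–(0.397,5.000)
cell (1,3): code 0110 → (1.000,3.273)–(2.000,3.103)
cell (1,5): code 1001 → (2.000,5.865)–(1.000,5.718)
cell (2,3): code 0010 → (2.000,3.103)–(2.951,4.000)
cell (2,4): code 0011 → (2.951,4.000)–(2.917,5.000)
cell (2,5): code 0001 → (2.917,5.000)–(2.000,5.865)
total: 8 segments, chained into 1 closed loop(s), length Σ = 8.509277

segments=8 loops=1 length=8.509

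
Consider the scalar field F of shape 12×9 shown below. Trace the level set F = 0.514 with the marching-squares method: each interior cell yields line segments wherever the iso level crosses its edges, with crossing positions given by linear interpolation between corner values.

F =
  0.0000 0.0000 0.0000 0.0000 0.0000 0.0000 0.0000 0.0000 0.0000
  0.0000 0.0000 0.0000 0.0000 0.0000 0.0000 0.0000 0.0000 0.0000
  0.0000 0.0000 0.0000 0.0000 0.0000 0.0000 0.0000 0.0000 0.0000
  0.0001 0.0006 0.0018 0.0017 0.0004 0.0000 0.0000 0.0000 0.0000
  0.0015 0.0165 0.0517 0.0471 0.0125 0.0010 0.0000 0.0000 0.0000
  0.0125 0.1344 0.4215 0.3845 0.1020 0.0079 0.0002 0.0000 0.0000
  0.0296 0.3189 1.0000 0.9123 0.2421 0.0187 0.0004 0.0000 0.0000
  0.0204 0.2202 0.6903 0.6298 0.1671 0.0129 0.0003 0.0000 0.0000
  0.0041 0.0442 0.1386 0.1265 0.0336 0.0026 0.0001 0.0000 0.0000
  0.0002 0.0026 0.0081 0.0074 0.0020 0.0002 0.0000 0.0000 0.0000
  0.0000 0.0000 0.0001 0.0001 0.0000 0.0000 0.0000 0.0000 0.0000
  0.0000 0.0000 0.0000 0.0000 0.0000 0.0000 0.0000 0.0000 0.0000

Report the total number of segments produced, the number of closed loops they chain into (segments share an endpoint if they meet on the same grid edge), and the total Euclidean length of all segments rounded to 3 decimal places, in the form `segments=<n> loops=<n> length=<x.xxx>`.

segments=8 loops=1 length=7.016

cell (5,1): code 0100 → (5.160,2.000)–(6.000,1.286)
cell (5,2): code 1100 → (5.245,3.000)–(5.160,2.000)
cell (5,3): code 1000 → (6.000,3.594)–(5.245,3.000)
cell (6,1): code 0110 → (6.000,1.286)–(7.000,1.625)
cell (6,3): code 1001 → (7.000,3.250)–(6.000,3.594)
cell (7,1): code 0010 → (7.000,1.625)–(7.320,2.000)
cell (7,2): code 0011 → (7.320,2.000)–(7.230,3.000)
cell (7,3): code 0001 → (7.230,3.000)–(7.000,3.250)
total: 8 segments, chained into 1 closed loop(s), length Σ = 7.016378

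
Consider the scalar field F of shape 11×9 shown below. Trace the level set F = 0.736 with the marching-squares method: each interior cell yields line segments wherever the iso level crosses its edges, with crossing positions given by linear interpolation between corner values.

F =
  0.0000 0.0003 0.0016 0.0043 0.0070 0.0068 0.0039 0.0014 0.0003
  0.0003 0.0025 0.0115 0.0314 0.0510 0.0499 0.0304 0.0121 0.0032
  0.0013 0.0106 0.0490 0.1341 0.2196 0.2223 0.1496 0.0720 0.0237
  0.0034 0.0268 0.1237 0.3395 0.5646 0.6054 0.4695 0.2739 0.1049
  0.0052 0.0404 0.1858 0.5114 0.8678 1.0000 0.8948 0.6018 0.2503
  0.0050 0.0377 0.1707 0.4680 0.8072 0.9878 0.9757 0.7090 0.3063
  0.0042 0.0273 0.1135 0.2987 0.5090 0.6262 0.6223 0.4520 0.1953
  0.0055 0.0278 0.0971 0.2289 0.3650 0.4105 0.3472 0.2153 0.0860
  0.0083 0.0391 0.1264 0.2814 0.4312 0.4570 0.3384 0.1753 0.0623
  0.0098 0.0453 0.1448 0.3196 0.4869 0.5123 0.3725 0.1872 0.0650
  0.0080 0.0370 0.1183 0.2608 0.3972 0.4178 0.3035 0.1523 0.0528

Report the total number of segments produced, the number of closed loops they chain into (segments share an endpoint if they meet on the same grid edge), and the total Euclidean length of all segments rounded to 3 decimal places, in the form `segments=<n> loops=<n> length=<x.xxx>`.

cell (3,3): code 0100 → (3.565,4.000)–(4.000,3.630)
cell (3,4): code 1100 → (3.331,5.000)–(3.565,4.000)
cell (3,5): code 1100 → (3.627,6.000)–(3.331,5.000)
cell (3,6): code 1000 → (4.000,6.542)–(3.627,6.000)
cell (4,3): code 0110 → (4.000,3.630)–(5.000,3.790)
cell (4,6): code 1001 → (5.000,6.899)–(4.000,6.542)
cell (5,3): code 0010 → (5.000,3.790)–(5.239,4.000)
cell (5,4): code 0011 → (5.239,4.000)–(5.696,5.000)
cell (5,5): code 0011 → (5.696,5.000)–(5.678,6.000)
cell (5,6): code 0001 → (5.678,6.000)–(5.000,6.899)
total: 10 segments, chained into 1 closed loop(s), length Σ = 8.916962

segments=10 loops=1 length=8.917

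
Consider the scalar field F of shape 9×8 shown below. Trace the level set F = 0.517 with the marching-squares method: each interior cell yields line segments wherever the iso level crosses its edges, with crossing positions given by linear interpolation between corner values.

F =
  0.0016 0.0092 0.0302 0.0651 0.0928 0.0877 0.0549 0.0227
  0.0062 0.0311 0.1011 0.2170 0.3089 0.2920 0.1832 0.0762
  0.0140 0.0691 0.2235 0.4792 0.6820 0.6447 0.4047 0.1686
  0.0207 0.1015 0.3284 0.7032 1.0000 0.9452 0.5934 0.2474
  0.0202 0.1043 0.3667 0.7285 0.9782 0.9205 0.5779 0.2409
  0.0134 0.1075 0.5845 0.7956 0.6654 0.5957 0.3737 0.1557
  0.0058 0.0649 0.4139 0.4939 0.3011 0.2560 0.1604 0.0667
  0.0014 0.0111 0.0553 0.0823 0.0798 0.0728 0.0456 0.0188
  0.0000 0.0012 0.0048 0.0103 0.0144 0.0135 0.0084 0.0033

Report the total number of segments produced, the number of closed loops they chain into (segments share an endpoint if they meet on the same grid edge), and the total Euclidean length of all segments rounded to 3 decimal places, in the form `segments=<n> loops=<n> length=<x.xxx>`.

segments=18 loops=1 length=13.579

cell (1,3): code 0100 → (1.558,4.000)–(2.000,3.186)
cell (1,4): code 1100 → (1.638,5.000)–(1.558,4.000)
cell (1,5): code 1000 → (2.000,5.532)–(1.638,5.000)
cell (2,2): code 0100 → (2.169,3.000)–(3.000,2.503)
cell (2,3): code 1110 → (2.000,3.186)–(2.169,3.000)
cell (2,5): code 1101 → (2.595,6.000)–(2.000,5.532)
cell (2,6): code 1000 → (3.000,6.221)–(2.595,6.000)
cell (3,2): code 0110 → (3.000,2.503)–(4.000,2.415)
cell (3,6): code 1001 → (4.000,6.181)–(3.000,6.221)
cell (4,1): code 0100 → (4.690,2.000)–(5.000,1.858)
cell (4,2): code 1110 → (4.000,2.415)–(4.690,2.000)
cell (4,5): code 1011 → (5.000,5.355)–(4.298,6.000)
cell (4,6): code 0001 → (4.298,6.000)–(4.000,6.181)
cell (5,1): code 0010 → (5.000,1.858)–(5.396,2.000)
cell (5,2): code 0011 → (5.396,2.000)–(5.923,3.000)
cell (5,3): code 0011 → (5.923,3.000)–(5.407,4.000)
cell (5,4): code 0011 → (5.407,4.000)–(5.232,5.000)
cell (5,5): code 0001 → (5.232,5.000)–(5.000,5.355)
total: 18 segments, chained into 1 closed loop(s), length Σ = 13.578951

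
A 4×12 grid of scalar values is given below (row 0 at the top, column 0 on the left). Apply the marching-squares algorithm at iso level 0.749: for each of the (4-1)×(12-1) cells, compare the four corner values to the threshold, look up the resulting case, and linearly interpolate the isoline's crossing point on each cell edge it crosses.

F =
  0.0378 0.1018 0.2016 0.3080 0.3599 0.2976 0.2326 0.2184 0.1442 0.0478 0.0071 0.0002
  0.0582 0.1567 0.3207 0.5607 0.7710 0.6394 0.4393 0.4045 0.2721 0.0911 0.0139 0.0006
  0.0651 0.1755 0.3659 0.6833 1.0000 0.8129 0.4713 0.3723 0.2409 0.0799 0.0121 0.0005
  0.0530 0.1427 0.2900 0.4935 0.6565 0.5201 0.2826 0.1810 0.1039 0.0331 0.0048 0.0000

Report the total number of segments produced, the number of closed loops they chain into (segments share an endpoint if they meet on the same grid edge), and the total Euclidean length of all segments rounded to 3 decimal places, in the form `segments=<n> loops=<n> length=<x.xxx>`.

segments=8 loops=1 length=5.454

cell (0,3): code 0100 → (0.946,4.000)–(1.000,3.895)
cell (0,4): code 1000 → (1.000,4.167)–(0.946,4.000)
cell (1,3): code 0110 → (1.000,3.895)–(2.000,3.207)
cell (1,4): code 1101 → (1.632,5.000)–(1.000,4.167)
cell (1,5): code 1000 → (2.000,5.187)–(1.632,5.000)
cell (2,3): code 0010 → (2.000,3.207)–(2.731,4.000)
cell (2,4): code 0011 → (2.731,4.000)–(2.218,5.000)
cell (2,5): code 0001 → (2.218,5.000)–(2.000,5.187)
total: 8 segments, chained into 1 closed loop(s), length Σ = 5.454292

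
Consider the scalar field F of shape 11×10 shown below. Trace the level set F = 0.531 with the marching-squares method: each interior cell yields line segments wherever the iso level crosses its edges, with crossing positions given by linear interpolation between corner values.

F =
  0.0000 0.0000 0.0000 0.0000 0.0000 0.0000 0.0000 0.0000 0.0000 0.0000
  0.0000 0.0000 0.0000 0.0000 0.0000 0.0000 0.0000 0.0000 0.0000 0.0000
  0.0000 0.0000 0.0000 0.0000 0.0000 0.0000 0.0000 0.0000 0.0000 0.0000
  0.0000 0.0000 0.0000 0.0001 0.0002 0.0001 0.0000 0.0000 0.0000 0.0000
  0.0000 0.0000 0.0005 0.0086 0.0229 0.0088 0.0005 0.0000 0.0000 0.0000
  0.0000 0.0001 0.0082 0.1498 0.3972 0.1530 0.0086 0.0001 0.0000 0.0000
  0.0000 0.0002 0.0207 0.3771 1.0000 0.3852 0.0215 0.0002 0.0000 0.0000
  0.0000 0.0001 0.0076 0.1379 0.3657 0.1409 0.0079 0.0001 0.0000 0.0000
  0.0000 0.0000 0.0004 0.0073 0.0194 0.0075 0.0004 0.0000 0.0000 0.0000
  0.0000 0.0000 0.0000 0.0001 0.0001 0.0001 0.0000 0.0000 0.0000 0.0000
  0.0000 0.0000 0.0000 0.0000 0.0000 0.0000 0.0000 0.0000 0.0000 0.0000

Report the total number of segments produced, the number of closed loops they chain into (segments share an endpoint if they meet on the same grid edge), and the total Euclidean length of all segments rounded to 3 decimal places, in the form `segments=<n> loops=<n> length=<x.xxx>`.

cell (5,3): code 0100 → (5.222,4.000)–(6.000,3.247)
cell (5,4): code 1000 → (6.000,4.763)–(5.222,4.000)
cell (6,3): code 0010 → (6.000,3.247)–(6.739,4.000)
cell (6,4): code 0001 → (6.739,4.000)–(6.000,4.763)
total: 4 segments, chained into 1 closed loop(s), length Σ = 4.289982

segments=4 loops=1 length=4.290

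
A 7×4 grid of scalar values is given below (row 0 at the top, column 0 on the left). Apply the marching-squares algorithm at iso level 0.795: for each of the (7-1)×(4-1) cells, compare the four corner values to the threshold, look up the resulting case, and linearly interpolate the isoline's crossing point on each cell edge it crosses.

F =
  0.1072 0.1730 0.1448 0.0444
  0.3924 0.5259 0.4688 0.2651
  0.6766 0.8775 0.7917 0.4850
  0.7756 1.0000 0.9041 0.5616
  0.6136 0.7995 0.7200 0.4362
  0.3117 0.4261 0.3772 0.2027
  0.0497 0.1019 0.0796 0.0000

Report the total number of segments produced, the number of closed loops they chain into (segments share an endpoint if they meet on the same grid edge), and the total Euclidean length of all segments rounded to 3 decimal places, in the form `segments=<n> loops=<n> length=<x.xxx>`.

segments=10 loops=1 length=6.776

cell (1,0): code 0100 → (1.765,1.000)–(2.000,0.589)
cell (1,1): code 1000 → (2.000,1.962)–(1.765,1.000)
cell (2,0): code 0110 → (2.000,0.589)–(3.000,0.086)
cell (2,1): code 1101 → (2.029,2.000)–(2.000,1.962)
cell (2,2): code 1000 → (3.000,2.319)–(2.029,2.000)
cell (3,0): code 0110 → (3.000,0.086)–(4.000,0.976)
cell (3,1): code 1011 → (4.000,1.057)–(3.593,2.000)
cell (3,2): code 0001 → (3.593,2.000)–(3.000,2.319)
cell (4,0): code 0010 → (4.000,0.976)–(4.012,1.000)
cell (4,1): code 0001 → (4.012,1.000)–(4.000,1.057)
total: 10 segments, chained into 1 closed loop(s), length Σ = 6.775572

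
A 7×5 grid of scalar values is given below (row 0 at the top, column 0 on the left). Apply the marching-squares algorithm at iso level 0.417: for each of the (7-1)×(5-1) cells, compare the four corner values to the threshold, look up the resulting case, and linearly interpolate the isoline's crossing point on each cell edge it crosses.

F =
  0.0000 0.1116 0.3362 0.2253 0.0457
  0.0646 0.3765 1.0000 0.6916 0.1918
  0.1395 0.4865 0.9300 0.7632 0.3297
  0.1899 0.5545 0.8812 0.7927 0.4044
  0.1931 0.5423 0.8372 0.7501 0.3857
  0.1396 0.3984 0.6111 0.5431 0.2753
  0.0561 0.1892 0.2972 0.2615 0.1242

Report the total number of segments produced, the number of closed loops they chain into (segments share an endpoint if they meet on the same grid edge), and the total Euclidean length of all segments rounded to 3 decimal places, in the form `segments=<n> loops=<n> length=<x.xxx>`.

segments=16 loops=1 length=14.186

cell (0,1): code 0100 → (0.122,2.000)–(1.000,1.065)
cell (0,2): code 1100 → (0.411,3.000)–(0.122,2.000)
cell (0,3): code 1000 → (1.000,3.549)–(0.411,3.000)
cell (1,0): code 0100 → (1.368,1.000)–(2.000,0.800)
cell (1,1): code 1110 → (1.000,1.065)–(1.368,1.000)
cell (1,3): code 1001 → (2.000,3.799)–(1.000,3.549)
cell (2,0): code 0110 → (2.000,0.800)–(3.000,0.623)
cell (2,3): code 1001 → (3.000,3.968)–(2.000,3.799)
cell (3,0): code 0110 → (3.000,0.623)–(4.000,0.641)
cell (3,3): code 1001 → (4.000,3.914)–(3.000,3.968)
cell (4,0): code 0010 → (4.000,0.641)–(4.871,1.000)
cell (4,1): code 0111 → (4.871,1.000)–(5.000,1.087)
cell (4,3): code 1001 → (5.000,3.471)–(4.000,3.914)
cell (5,1): code 0010 → (5.000,1.087)–(5.618,2.000)
cell (5,2): code 0011 → (5.618,2.000)–(5.448,3.000)
cell (5,3): code 0001 → (5.448,3.000)–(5.000,3.471)
total: 16 segments, chained into 1 closed loop(s), length Σ = 14.186020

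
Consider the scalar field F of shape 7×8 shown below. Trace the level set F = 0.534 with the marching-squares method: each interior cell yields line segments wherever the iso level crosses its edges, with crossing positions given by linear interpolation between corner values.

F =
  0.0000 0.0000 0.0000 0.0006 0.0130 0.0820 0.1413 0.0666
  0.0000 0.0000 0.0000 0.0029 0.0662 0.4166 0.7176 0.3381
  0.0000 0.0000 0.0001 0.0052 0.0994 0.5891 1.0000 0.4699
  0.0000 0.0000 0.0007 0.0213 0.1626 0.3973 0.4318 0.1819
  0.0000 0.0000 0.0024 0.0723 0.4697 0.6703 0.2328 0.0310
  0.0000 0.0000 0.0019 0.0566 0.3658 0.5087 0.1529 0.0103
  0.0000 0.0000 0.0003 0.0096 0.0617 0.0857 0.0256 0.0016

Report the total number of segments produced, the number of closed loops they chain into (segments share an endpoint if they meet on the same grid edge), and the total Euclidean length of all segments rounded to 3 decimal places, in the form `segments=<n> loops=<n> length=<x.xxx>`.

cell (0,5): code 0100 → (0.681,6.000)–(1.000,5.390)
cell (0,6): code 1000 → (1.000,6.484)–(0.681,6.000)
cell (1,4): code 0100 → (1.681,5.000)–(2.000,4.887)
cell (1,5): code 1110 → (1.000,5.390)–(1.681,5.000)
cell (1,6): code 1001 → (2.000,6.879)–(1.000,6.484)
cell (2,4): code 0010 → (2.000,4.887)–(2.287,5.000)
cell (2,5): code 0011 → (2.287,5.000)–(2.820,6.000)
cell (2,6): code 0001 → (2.820,6.000)–(2.000,6.879)
cell (3,4): code 0100 → (3.501,5.000)–(4.000,4.321)
cell (3,5): code 1000 → (4.000,5.312)–(3.501,5.000)
cell (4,4): code 0010 → (4.000,4.321)–(4.843,5.000)
cell (4,5): code 0001 → (4.843,5.000)–(4.000,5.312)
total: 12 segments, chained into 2 closed loop(s), length Σ = 9.523559

segments=12 loops=2 length=9.524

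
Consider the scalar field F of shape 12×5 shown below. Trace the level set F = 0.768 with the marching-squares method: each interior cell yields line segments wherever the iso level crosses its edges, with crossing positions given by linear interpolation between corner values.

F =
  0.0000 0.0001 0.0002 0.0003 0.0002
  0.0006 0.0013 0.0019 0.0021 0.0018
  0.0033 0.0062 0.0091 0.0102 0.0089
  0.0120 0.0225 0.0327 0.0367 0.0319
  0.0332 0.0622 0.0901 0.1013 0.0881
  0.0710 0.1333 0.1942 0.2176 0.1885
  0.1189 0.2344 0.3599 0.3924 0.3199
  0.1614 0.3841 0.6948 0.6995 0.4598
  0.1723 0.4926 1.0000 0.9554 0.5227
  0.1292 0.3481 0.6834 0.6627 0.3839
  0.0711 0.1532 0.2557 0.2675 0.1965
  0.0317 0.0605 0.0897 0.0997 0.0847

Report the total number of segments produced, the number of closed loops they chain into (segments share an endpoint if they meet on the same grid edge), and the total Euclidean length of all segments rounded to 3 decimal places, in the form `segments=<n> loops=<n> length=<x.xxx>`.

segments=6 loops=1 length=5.379

cell (7,1): code 0100 → (7.240,2.000)–(8.000,1.543)
cell (7,2): code 1100 → (7.268,3.000)–(7.240,2.000)
cell (7,3): code 1000 → (8.000,3.433)–(7.268,3.000)
cell (8,1): code 0010 → (8.000,1.543)–(8.733,2.000)
cell (8,2): code 0011 → (8.733,2.000)–(8.640,3.000)
cell (8,3): code 0001 → (8.640,3.000)–(8.000,3.433)
total: 6 segments, chained into 1 closed loop(s), length Σ = 5.379240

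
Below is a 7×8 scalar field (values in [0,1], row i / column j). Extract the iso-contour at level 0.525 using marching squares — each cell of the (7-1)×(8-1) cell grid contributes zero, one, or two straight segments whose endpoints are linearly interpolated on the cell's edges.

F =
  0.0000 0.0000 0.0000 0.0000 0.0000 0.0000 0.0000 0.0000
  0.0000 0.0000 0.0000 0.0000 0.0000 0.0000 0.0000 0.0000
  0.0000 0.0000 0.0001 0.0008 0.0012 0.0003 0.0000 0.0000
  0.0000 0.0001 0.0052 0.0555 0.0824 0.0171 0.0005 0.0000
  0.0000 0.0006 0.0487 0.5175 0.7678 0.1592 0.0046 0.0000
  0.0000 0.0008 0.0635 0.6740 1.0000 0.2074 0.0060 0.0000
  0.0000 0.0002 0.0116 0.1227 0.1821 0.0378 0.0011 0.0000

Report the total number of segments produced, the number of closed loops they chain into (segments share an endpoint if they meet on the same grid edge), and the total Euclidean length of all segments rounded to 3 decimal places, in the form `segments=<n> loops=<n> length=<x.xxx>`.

cell (3,3): code 0100 → (3.646,4.000)–(4.000,3.030)
cell (3,4): code 1000 → (4.000,4.399)–(3.646,4.000)
cell (4,2): code 0100 → (4.048,3.000)–(5.000,2.756)
cell (4,3): code 1110 → (4.000,3.030)–(4.048,3.000)
cell (4,4): code 1001 → (5.000,4.599)–(4.000,4.399)
cell (5,2): code 0010 → (5.000,2.756)–(5.270,3.000)
cell (5,3): code 0011 → (5.270,3.000)–(5.581,4.000)
cell (5,4): code 0001 → (5.581,4.000)–(5.000,4.599)
total: 8 segments, chained into 1 closed loop(s), length Σ = 5.871249

segments=8 loops=1 length=5.871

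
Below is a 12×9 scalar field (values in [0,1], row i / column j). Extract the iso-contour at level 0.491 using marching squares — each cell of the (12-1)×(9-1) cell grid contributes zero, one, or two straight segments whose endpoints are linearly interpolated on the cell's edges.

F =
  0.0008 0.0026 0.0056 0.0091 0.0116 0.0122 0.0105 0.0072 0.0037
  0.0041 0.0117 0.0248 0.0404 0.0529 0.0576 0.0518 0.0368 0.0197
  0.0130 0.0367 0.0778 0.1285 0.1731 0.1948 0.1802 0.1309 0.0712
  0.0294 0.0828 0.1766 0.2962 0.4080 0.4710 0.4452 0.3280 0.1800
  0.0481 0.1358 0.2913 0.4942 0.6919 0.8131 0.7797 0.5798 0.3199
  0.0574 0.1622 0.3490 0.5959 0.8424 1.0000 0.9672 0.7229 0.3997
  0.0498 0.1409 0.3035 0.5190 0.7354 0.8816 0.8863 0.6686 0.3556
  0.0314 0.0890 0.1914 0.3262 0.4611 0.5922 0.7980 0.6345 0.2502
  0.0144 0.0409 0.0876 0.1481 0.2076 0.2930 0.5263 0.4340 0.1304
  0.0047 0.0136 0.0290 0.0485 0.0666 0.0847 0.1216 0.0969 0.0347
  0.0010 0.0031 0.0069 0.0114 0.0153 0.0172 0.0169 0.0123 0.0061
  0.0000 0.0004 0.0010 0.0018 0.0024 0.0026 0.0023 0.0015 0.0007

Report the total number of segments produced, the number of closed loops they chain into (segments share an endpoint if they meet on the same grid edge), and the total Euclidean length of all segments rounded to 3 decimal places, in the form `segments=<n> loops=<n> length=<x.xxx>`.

segments=20 loops=1 length=15.771

cell (3,2): code 0100 → (3.984,3.000)–(4.000,2.984)
cell (3,3): code 1100 → (3.292,4.000)–(3.984,3.000)
cell (3,4): code 1100 → (3.058,5.000)–(3.292,4.000)
cell (3,5): code 1100 → (3.137,6.000)–(3.058,5.000)
cell (3,6): code 1100 → (3.647,7.000)–(3.137,6.000)
cell (3,7): code 1000 → (4.000,7.342)–(3.647,7.000)
cell (4,2): code 0110 → (4.000,2.984)–(5.000,2.575)
cell (4,7): code 1001 → (5.000,7.718)–(4.000,7.342)
cell (5,2): code 0110 → (5.000,2.575)–(6.000,2.870)
cell (5,7): code 1001 → (6.000,7.567)–(5.000,7.718)
cell (6,2): code 0010 → (6.000,2.870)–(6.145,3.000)
cell (6,3): code 0011 → (6.145,3.000)–(6.891,4.000)
cell (6,4): code 0111 → (6.891,4.000)–(7.000,4.228)
cell (6,7): code 1001 → (7.000,7.373)–(6.000,7.567)
cell (7,4): code 0010 → (7.000,4.228)–(7.338,5.000)
cell (7,5): code 0111 → (7.338,5.000)–(8.000,5.849)
cell (7,6): code 1011 → (8.000,6.382)–(7.716,7.000)
cell (7,7): code 0001 → (7.716,7.000)–(7.000,7.373)
cell (8,5): code 0010 → (8.000,5.849)–(8.087,6.000)
cell (8,6): code 0001 → (8.087,6.000)–(8.000,6.382)
total: 20 segments, chained into 1 closed loop(s), length Σ = 15.771492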